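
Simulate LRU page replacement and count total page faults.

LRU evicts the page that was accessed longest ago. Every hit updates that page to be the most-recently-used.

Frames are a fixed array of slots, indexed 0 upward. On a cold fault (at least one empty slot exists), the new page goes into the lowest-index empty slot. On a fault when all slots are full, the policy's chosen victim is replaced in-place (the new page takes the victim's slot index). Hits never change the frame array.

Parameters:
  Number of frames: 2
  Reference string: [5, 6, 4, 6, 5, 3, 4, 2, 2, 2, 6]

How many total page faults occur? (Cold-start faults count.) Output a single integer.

Step 0: ref 5 → FAULT, frames=[5,-]
Step 1: ref 6 → FAULT, frames=[5,6]
Step 2: ref 4 → FAULT (evict 5), frames=[4,6]
Step 3: ref 6 → HIT, frames=[4,6]
Step 4: ref 5 → FAULT (evict 4), frames=[5,6]
Step 5: ref 3 → FAULT (evict 6), frames=[5,3]
Step 6: ref 4 → FAULT (evict 5), frames=[4,3]
Step 7: ref 2 → FAULT (evict 3), frames=[4,2]
Step 8: ref 2 → HIT, frames=[4,2]
Step 9: ref 2 → HIT, frames=[4,2]
Step 10: ref 6 → FAULT (evict 4), frames=[6,2]
Total faults: 8

Answer: 8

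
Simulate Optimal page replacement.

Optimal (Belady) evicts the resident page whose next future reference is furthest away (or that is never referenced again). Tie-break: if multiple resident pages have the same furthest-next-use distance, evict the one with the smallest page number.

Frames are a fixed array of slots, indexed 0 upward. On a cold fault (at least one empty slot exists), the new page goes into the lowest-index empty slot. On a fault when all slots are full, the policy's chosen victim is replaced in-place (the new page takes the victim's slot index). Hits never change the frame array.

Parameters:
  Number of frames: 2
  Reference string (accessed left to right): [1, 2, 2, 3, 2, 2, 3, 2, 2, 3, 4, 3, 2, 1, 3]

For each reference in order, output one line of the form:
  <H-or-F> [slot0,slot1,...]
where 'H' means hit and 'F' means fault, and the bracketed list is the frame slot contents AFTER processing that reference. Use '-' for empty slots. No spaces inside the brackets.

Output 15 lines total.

F [1,-]
F [1,2]
H [1,2]
F [3,2]
H [3,2]
H [3,2]
H [3,2]
H [3,2]
H [3,2]
H [3,2]
F [3,4]
H [3,4]
F [3,2]
F [3,1]
H [3,1]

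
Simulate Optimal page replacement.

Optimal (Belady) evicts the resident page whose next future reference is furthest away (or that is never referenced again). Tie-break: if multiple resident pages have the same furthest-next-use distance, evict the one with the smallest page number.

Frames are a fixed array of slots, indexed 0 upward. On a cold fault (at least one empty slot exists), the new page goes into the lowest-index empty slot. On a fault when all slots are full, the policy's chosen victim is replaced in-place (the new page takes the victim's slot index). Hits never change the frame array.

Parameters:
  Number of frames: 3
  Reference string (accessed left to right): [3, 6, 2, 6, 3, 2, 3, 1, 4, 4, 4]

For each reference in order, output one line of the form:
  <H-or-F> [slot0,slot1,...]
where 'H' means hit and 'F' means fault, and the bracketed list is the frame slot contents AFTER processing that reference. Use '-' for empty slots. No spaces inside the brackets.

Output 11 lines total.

F [3,-,-]
F [3,6,-]
F [3,6,2]
H [3,6,2]
H [3,6,2]
H [3,6,2]
H [3,6,2]
F [3,6,1]
F [3,6,4]
H [3,6,4]
H [3,6,4]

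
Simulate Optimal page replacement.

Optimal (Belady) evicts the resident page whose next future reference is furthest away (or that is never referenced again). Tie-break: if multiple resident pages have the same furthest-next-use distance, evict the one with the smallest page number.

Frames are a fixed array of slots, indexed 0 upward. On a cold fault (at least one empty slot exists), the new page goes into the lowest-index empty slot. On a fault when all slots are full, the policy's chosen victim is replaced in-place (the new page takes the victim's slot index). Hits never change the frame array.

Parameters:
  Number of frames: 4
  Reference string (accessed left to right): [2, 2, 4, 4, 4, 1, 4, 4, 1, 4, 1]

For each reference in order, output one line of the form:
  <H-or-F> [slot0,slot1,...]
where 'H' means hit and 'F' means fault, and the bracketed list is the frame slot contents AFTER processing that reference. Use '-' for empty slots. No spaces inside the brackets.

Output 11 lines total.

F [2,-,-,-]
H [2,-,-,-]
F [2,4,-,-]
H [2,4,-,-]
H [2,4,-,-]
F [2,4,1,-]
H [2,4,1,-]
H [2,4,1,-]
H [2,4,1,-]
H [2,4,1,-]
H [2,4,1,-]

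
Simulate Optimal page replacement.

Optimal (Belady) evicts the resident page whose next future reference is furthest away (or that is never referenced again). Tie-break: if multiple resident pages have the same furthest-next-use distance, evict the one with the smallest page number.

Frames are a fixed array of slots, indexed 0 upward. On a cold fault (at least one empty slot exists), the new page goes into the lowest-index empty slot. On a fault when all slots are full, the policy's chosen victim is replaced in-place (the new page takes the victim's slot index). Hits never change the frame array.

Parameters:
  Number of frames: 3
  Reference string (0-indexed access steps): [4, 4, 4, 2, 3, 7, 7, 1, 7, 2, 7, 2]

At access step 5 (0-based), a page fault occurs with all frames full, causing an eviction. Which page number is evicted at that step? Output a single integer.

Step 0: ref 4 -> FAULT, frames=[4,-,-]
Step 1: ref 4 -> HIT, frames=[4,-,-]
Step 2: ref 4 -> HIT, frames=[4,-,-]
Step 3: ref 2 -> FAULT, frames=[4,2,-]
Step 4: ref 3 -> FAULT, frames=[4,2,3]
Step 5: ref 7 -> FAULT, evict 3, frames=[4,2,7]
At step 5: evicted page 3

Answer: 3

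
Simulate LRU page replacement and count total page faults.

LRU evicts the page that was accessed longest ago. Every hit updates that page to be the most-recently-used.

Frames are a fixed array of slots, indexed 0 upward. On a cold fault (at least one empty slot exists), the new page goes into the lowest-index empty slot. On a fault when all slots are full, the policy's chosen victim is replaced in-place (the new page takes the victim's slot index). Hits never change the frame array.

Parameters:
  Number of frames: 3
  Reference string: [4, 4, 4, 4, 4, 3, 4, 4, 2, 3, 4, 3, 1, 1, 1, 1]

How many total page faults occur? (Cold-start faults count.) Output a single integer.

Step 0: ref 4 → FAULT, frames=[4,-,-]
Step 1: ref 4 → HIT, frames=[4,-,-]
Step 2: ref 4 → HIT, frames=[4,-,-]
Step 3: ref 4 → HIT, frames=[4,-,-]
Step 4: ref 4 → HIT, frames=[4,-,-]
Step 5: ref 3 → FAULT, frames=[4,3,-]
Step 6: ref 4 → HIT, frames=[4,3,-]
Step 7: ref 4 → HIT, frames=[4,3,-]
Step 8: ref 2 → FAULT, frames=[4,3,2]
Step 9: ref 3 → HIT, frames=[4,3,2]
Step 10: ref 4 → HIT, frames=[4,3,2]
Step 11: ref 3 → HIT, frames=[4,3,2]
Step 12: ref 1 → FAULT (evict 2), frames=[4,3,1]
Step 13: ref 1 → HIT, frames=[4,3,1]
Step 14: ref 1 → HIT, frames=[4,3,1]
Step 15: ref 1 → HIT, frames=[4,3,1]
Total faults: 4

Answer: 4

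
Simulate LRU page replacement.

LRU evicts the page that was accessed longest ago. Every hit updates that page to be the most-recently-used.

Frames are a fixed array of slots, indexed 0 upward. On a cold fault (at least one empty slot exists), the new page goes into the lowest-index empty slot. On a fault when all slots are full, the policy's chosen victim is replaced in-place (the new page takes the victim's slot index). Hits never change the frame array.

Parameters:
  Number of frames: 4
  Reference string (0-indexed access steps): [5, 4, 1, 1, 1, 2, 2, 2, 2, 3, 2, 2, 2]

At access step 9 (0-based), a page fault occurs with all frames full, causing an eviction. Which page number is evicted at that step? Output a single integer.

Step 0: ref 5 -> FAULT, frames=[5,-,-,-]
Step 1: ref 4 -> FAULT, frames=[5,4,-,-]
Step 2: ref 1 -> FAULT, frames=[5,4,1,-]
Step 3: ref 1 -> HIT, frames=[5,4,1,-]
Step 4: ref 1 -> HIT, frames=[5,4,1,-]
Step 5: ref 2 -> FAULT, frames=[5,4,1,2]
Step 6: ref 2 -> HIT, frames=[5,4,1,2]
Step 7: ref 2 -> HIT, frames=[5,4,1,2]
Step 8: ref 2 -> HIT, frames=[5,4,1,2]
Step 9: ref 3 -> FAULT, evict 5, frames=[3,4,1,2]
At step 9: evicted page 5

Answer: 5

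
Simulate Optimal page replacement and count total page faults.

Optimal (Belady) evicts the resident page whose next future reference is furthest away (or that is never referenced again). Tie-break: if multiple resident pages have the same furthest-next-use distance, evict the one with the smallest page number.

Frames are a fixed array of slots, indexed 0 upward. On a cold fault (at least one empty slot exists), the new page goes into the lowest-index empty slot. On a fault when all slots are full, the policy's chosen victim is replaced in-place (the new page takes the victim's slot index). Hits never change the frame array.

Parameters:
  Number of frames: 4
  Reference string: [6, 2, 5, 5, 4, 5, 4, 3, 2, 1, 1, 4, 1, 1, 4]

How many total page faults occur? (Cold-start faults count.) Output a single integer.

Answer: 6

Derivation:
Step 0: ref 6 → FAULT, frames=[6,-,-,-]
Step 1: ref 2 → FAULT, frames=[6,2,-,-]
Step 2: ref 5 → FAULT, frames=[6,2,5,-]
Step 3: ref 5 → HIT, frames=[6,2,5,-]
Step 4: ref 4 → FAULT, frames=[6,2,5,4]
Step 5: ref 5 → HIT, frames=[6,2,5,4]
Step 6: ref 4 → HIT, frames=[6,2,5,4]
Step 7: ref 3 → FAULT (evict 5), frames=[6,2,3,4]
Step 8: ref 2 → HIT, frames=[6,2,3,4]
Step 9: ref 1 → FAULT (evict 2), frames=[6,1,3,4]
Step 10: ref 1 → HIT, frames=[6,1,3,4]
Step 11: ref 4 → HIT, frames=[6,1,3,4]
Step 12: ref 1 → HIT, frames=[6,1,3,4]
Step 13: ref 1 → HIT, frames=[6,1,3,4]
Step 14: ref 4 → HIT, frames=[6,1,3,4]
Total faults: 6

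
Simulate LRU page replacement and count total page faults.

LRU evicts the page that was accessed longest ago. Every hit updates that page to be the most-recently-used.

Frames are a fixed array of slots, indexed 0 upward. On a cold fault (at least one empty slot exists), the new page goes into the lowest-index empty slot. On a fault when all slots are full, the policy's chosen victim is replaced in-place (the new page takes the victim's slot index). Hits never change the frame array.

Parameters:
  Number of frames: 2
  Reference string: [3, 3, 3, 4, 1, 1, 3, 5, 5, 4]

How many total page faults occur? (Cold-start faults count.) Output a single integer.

Step 0: ref 3 → FAULT, frames=[3,-]
Step 1: ref 3 → HIT, frames=[3,-]
Step 2: ref 3 → HIT, frames=[3,-]
Step 3: ref 4 → FAULT, frames=[3,4]
Step 4: ref 1 → FAULT (evict 3), frames=[1,4]
Step 5: ref 1 → HIT, frames=[1,4]
Step 6: ref 3 → FAULT (evict 4), frames=[1,3]
Step 7: ref 5 → FAULT (evict 1), frames=[5,3]
Step 8: ref 5 → HIT, frames=[5,3]
Step 9: ref 4 → FAULT (evict 3), frames=[5,4]
Total faults: 6

Answer: 6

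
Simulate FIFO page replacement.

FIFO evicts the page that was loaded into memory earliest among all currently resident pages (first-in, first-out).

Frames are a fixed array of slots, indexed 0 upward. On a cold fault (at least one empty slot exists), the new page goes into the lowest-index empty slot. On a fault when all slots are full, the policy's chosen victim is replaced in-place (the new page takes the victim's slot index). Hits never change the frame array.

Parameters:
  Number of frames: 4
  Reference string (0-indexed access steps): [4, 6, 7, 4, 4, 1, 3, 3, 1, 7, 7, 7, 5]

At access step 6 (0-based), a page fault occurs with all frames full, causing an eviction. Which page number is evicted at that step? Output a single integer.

Step 0: ref 4 -> FAULT, frames=[4,-,-,-]
Step 1: ref 6 -> FAULT, frames=[4,6,-,-]
Step 2: ref 7 -> FAULT, frames=[4,6,7,-]
Step 3: ref 4 -> HIT, frames=[4,6,7,-]
Step 4: ref 4 -> HIT, frames=[4,6,7,-]
Step 5: ref 1 -> FAULT, frames=[4,6,7,1]
Step 6: ref 3 -> FAULT, evict 4, frames=[3,6,7,1]
At step 6: evicted page 4

Answer: 4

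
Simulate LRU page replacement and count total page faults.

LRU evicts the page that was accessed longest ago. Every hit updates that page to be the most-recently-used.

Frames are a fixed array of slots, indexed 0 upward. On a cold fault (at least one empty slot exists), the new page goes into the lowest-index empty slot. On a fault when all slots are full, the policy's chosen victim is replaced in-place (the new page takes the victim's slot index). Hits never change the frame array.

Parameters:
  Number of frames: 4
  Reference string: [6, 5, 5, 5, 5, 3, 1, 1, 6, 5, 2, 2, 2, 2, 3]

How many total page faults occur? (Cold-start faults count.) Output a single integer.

Answer: 6

Derivation:
Step 0: ref 6 → FAULT, frames=[6,-,-,-]
Step 1: ref 5 → FAULT, frames=[6,5,-,-]
Step 2: ref 5 → HIT, frames=[6,5,-,-]
Step 3: ref 5 → HIT, frames=[6,5,-,-]
Step 4: ref 5 → HIT, frames=[6,5,-,-]
Step 5: ref 3 → FAULT, frames=[6,5,3,-]
Step 6: ref 1 → FAULT, frames=[6,5,3,1]
Step 7: ref 1 → HIT, frames=[6,5,3,1]
Step 8: ref 6 → HIT, frames=[6,5,3,1]
Step 9: ref 5 → HIT, frames=[6,5,3,1]
Step 10: ref 2 → FAULT (evict 3), frames=[6,5,2,1]
Step 11: ref 2 → HIT, frames=[6,5,2,1]
Step 12: ref 2 → HIT, frames=[6,5,2,1]
Step 13: ref 2 → HIT, frames=[6,5,2,1]
Step 14: ref 3 → FAULT (evict 1), frames=[6,5,2,3]
Total faults: 6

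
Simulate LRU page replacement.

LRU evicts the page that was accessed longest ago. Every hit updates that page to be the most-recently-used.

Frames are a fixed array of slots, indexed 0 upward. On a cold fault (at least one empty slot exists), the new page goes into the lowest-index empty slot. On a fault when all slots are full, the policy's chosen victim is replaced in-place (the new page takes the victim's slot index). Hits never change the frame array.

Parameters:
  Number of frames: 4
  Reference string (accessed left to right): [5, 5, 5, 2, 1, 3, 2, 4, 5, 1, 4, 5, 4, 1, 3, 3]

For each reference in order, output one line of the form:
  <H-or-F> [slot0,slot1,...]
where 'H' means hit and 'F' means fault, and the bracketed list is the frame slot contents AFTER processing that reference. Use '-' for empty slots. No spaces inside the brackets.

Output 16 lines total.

F [5,-,-,-]
H [5,-,-,-]
H [5,-,-,-]
F [5,2,-,-]
F [5,2,1,-]
F [5,2,1,3]
H [5,2,1,3]
F [4,2,1,3]
F [4,2,5,3]
F [4,2,5,1]
H [4,2,5,1]
H [4,2,5,1]
H [4,2,5,1]
H [4,2,5,1]
F [4,3,5,1]
H [4,3,5,1]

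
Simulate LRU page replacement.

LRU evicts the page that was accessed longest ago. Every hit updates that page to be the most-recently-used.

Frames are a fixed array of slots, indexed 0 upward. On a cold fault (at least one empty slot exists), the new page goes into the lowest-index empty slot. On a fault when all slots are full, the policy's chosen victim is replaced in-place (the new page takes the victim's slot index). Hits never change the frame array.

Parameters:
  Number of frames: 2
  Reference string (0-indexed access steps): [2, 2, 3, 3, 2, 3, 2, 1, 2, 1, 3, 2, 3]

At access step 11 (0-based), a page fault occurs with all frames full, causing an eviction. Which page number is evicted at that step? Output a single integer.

Step 0: ref 2 -> FAULT, frames=[2,-]
Step 1: ref 2 -> HIT, frames=[2,-]
Step 2: ref 3 -> FAULT, frames=[2,3]
Step 3: ref 3 -> HIT, frames=[2,3]
Step 4: ref 2 -> HIT, frames=[2,3]
Step 5: ref 3 -> HIT, frames=[2,3]
Step 6: ref 2 -> HIT, frames=[2,3]
Step 7: ref 1 -> FAULT, evict 3, frames=[2,1]
Step 8: ref 2 -> HIT, frames=[2,1]
Step 9: ref 1 -> HIT, frames=[2,1]
Step 10: ref 3 -> FAULT, evict 2, frames=[3,1]
Step 11: ref 2 -> FAULT, evict 1, frames=[3,2]
At step 11: evicted page 1

Answer: 1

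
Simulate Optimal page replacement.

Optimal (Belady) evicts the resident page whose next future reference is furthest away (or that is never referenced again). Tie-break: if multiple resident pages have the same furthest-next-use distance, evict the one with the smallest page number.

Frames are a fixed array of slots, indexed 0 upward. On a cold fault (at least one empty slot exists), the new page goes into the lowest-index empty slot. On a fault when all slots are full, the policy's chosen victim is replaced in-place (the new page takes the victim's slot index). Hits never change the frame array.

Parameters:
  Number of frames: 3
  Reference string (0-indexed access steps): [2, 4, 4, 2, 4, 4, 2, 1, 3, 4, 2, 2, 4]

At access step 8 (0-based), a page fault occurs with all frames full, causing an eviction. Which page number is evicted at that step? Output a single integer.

Step 0: ref 2 -> FAULT, frames=[2,-,-]
Step 1: ref 4 -> FAULT, frames=[2,4,-]
Step 2: ref 4 -> HIT, frames=[2,4,-]
Step 3: ref 2 -> HIT, frames=[2,4,-]
Step 4: ref 4 -> HIT, frames=[2,4,-]
Step 5: ref 4 -> HIT, frames=[2,4,-]
Step 6: ref 2 -> HIT, frames=[2,4,-]
Step 7: ref 1 -> FAULT, frames=[2,4,1]
Step 8: ref 3 -> FAULT, evict 1, frames=[2,4,3]
At step 8: evicted page 1

Answer: 1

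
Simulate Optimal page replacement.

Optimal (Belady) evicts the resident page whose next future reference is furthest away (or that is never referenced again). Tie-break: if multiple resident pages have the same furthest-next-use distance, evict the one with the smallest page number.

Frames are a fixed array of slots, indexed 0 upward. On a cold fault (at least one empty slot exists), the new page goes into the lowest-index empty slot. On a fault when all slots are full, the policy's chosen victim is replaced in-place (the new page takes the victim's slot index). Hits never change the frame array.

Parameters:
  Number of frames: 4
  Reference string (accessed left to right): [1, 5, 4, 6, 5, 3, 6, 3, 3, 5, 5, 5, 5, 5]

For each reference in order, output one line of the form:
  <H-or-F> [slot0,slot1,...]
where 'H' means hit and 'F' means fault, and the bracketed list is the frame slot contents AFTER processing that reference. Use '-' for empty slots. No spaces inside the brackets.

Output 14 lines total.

F [1,-,-,-]
F [1,5,-,-]
F [1,5,4,-]
F [1,5,4,6]
H [1,5,4,6]
F [3,5,4,6]
H [3,5,4,6]
H [3,5,4,6]
H [3,5,4,6]
H [3,5,4,6]
H [3,5,4,6]
H [3,5,4,6]
H [3,5,4,6]
H [3,5,4,6]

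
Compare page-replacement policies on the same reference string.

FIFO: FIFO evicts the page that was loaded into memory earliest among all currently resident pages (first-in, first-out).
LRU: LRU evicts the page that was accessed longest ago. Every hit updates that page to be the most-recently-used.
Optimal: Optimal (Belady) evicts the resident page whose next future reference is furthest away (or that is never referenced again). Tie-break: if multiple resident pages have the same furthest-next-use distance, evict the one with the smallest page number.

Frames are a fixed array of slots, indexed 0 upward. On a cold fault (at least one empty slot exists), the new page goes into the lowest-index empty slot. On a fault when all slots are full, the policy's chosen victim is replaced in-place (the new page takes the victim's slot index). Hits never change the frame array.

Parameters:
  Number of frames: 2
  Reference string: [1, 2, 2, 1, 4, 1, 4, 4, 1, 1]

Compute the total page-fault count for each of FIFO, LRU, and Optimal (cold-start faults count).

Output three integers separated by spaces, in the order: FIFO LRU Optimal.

--- FIFO ---
  step 0: ref 1 -> FAULT, frames=[1,-] (faults so far: 1)
  step 1: ref 2 -> FAULT, frames=[1,2] (faults so far: 2)
  step 2: ref 2 -> HIT, frames=[1,2] (faults so far: 2)
  step 3: ref 1 -> HIT, frames=[1,2] (faults so far: 2)
  step 4: ref 4 -> FAULT, evict 1, frames=[4,2] (faults so far: 3)
  step 5: ref 1 -> FAULT, evict 2, frames=[4,1] (faults so far: 4)
  step 6: ref 4 -> HIT, frames=[4,1] (faults so far: 4)
  step 7: ref 4 -> HIT, frames=[4,1] (faults so far: 4)
  step 8: ref 1 -> HIT, frames=[4,1] (faults so far: 4)
  step 9: ref 1 -> HIT, frames=[4,1] (faults so far: 4)
  FIFO total faults: 4
--- LRU ---
  step 0: ref 1 -> FAULT, frames=[1,-] (faults so far: 1)
  step 1: ref 2 -> FAULT, frames=[1,2] (faults so far: 2)
  step 2: ref 2 -> HIT, frames=[1,2] (faults so far: 2)
  step 3: ref 1 -> HIT, frames=[1,2] (faults so far: 2)
  step 4: ref 4 -> FAULT, evict 2, frames=[1,4] (faults so far: 3)
  step 5: ref 1 -> HIT, frames=[1,4] (faults so far: 3)
  step 6: ref 4 -> HIT, frames=[1,4] (faults so far: 3)
  step 7: ref 4 -> HIT, frames=[1,4] (faults so far: 3)
  step 8: ref 1 -> HIT, frames=[1,4] (faults so far: 3)
  step 9: ref 1 -> HIT, frames=[1,4] (faults so far: 3)
  LRU total faults: 3
--- Optimal ---
  step 0: ref 1 -> FAULT, frames=[1,-] (faults so far: 1)
  step 1: ref 2 -> FAULT, frames=[1,2] (faults so far: 2)
  step 2: ref 2 -> HIT, frames=[1,2] (faults so far: 2)
  step 3: ref 1 -> HIT, frames=[1,2] (faults so far: 2)
  step 4: ref 4 -> FAULT, evict 2, frames=[1,4] (faults so far: 3)
  step 5: ref 1 -> HIT, frames=[1,4] (faults so far: 3)
  step 6: ref 4 -> HIT, frames=[1,4] (faults so far: 3)
  step 7: ref 4 -> HIT, frames=[1,4] (faults so far: 3)
  step 8: ref 1 -> HIT, frames=[1,4] (faults so far: 3)
  step 9: ref 1 -> HIT, frames=[1,4] (faults so far: 3)
  Optimal total faults: 3

Answer: 4 3 3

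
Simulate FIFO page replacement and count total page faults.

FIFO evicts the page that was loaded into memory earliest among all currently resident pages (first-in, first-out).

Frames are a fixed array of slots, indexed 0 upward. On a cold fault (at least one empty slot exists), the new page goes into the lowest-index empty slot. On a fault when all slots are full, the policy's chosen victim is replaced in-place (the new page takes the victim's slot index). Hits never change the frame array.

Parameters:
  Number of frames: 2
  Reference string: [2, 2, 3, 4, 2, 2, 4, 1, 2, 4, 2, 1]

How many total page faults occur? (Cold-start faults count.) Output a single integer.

Answer: 8

Derivation:
Step 0: ref 2 → FAULT, frames=[2,-]
Step 1: ref 2 → HIT, frames=[2,-]
Step 2: ref 3 → FAULT, frames=[2,3]
Step 3: ref 4 → FAULT (evict 2), frames=[4,3]
Step 4: ref 2 → FAULT (evict 3), frames=[4,2]
Step 5: ref 2 → HIT, frames=[4,2]
Step 6: ref 4 → HIT, frames=[4,2]
Step 7: ref 1 → FAULT (evict 4), frames=[1,2]
Step 8: ref 2 → HIT, frames=[1,2]
Step 9: ref 4 → FAULT (evict 2), frames=[1,4]
Step 10: ref 2 → FAULT (evict 1), frames=[2,4]
Step 11: ref 1 → FAULT (evict 4), frames=[2,1]
Total faults: 8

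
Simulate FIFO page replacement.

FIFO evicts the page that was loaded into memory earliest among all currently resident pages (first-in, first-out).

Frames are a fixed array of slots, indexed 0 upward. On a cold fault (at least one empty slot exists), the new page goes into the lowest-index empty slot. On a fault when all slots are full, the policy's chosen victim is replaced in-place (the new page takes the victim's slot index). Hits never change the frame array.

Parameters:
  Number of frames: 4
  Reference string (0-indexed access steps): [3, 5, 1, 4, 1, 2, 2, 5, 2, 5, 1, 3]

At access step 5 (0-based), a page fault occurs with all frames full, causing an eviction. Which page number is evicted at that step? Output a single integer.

Step 0: ref 3 -> FAULT, frames=[3,-,-,-]
Step 1: ref 5 -> FAULT, frames=[3,5,-,-]
Step 2: ref 1 -> FAULT, frames=[3,5,1,-]
Step 3: ref 4 -> FAULT, frames=[3,5,1,4]
Step 4: ref 1 -> HIT, frames=[3,5,1,4]
Step 5: ref 2 -> FAULT, evict 3, frames=[2,5,1,4]
At step 5: evicted page 3

Answer: 3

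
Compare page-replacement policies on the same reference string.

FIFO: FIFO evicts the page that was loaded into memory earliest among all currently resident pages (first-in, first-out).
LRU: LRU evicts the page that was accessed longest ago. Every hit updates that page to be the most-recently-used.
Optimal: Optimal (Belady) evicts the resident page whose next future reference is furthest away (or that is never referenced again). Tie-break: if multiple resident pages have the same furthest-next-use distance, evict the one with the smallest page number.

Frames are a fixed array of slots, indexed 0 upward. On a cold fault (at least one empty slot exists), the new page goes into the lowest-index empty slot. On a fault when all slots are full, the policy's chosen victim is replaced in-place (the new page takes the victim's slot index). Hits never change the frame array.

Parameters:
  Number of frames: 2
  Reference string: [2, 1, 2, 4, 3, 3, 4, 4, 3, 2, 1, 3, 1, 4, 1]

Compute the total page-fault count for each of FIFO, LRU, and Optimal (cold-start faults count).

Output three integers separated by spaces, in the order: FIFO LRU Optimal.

Answer: 9 8 7

Derivation:
--- FIFO ---
  step 0: ref 2 -> FAULT, frames=[2,-] (faults so far: 1)
  step 1: ref 1 -> FAULT, frames=[2,1] (faults so far: 2)
  step 2: ref 2 -> HIT, frames=[2,1] (faults so far: 2)
  step 3: ref 4 -> FAULT, evict 2, frames=[4,1] (faults so far: 3)
  step 4: ref 3 -> FAULT, evict 1, frames=[4,3] (faults so far: 4)
  step 5: ref 3 -> HIT, frames=[4,3] (faults so far: 4)
  step 6: ref 4 -> HIT, frames=[4,3] (faults so far: 4)
  step 7: ref 4 -> HIT, frames=[4,3] (faults so far: 4)
  step 8: ref 3 -> HIT, frames=[4,3] (faults so far: 4)
  step 9: ref 2 -> FAULT, evict 4, frames=[2,3] (faults so far: 5)
  step 10: ref 1 -> FAULT, evict 3, frames=[2,1] (faults so far: 6)
  step 11: ref 3 -> FAULT, evict 2, frames=[3,1] (faults so far: 7)
  step 12: ref 1 -> HIT, frames=[3,1] (faults so far: 7)
  step 13: ref 4 -> FAULT, evict 1, frames=[3,4] (faults so far: 8)
  step 14: ref 1 -> FAULT, evict 3, frames=[1,4] (faults so far: 9)
  FIFO total faults: 9
--- LRU ---
  step 0: ref 2 -> FAULT, frames=[2,-] (faults so far: 1)
  step 1: ref 1 -> FAULT, frames=[2,1] (faults so far: 2)
  step 2: ref 2 -> HIT, frames=[2,1] (faults so far: 2)
  step 3: ref 4 -> FAULT, evict 1, frames=[2,4] (faults so far: 3)
  step 4: ref 3 -> FAULT, evict 2, frames=[3,4] (faults so far: 4)
  step 5: ref 3 -> HIT, frames=[3,4] (faults so far: 4)
  step 6: ref 4 -> HIT, frames=[3,4] (faults so far: 4)
  step 7: ref 4 -> HIT, frames=[3,4] (faults so far: 4)
  step 8: ref 3 -> HIT, frames=[3,4] (faults so far: 4)
  step 9: ref 2 -> FAULT, evict 4, frames=[3,2] (faults so far: 5)
  step 10: ref 1 -> FAULT, evict 3, frames=[1,2] (faults so far: 6)
  step 11: ref 3 -> FAULT, evict 2, frames=[1,3] (faults so far: 7)
  step 12: ref 1 -> HIT, frames=[1,3] (faults so far: 7)
  step 13: ref 4 -> FAULT, evict 3, frames=[1,4] (faults so far: 8)
  step 14: ref 1 -> HIT, frames=[1,4] (faults so far: 8)
  LRU total faults: 8
--- Optimal ---
  step 0: ref 2 -> FAULT, frames=[2,-] (faults so far: 1)
  step 1: ref 1 -> FAULT, frames=[2,1] (faults so far: 2)
  step 2: ref 2 -> HIT, frames=[2,1] (faults so far: 2)
  step 3: ref 4 -> FAULT, evict 1, frames=[2,4] (faults so far: 3)
  step 4: ref 3 -> FAULT, evict 2, frames=[3,4] (faults so far: 4)
  step 5: ref 3 -> HIT, frames=[3,4] (faults so far: 4)
  step 6: ref 4 -> HIT, frames=[3,4] (faults so far: 4)
  step 7: ref 4 -> HIT, frames=[3,4] (faults so far: 4)
  step 8: ref 3 -> HIT, frames=[3,4] (faults so far: 4)
  step 9: ref 2 -> FAULT, evict 4, frames=[3,2] (faults so far: 5)
  step 10: ref 1 -> FAULT, evict 2, frames=[3,1] (faults so far: 6)
  step 11: ref 3 -> HIT, frames=[3,1] (faults so far: 6)
  step 12: ref 1 -> HIT, frames=[3,1] (faults so far: 6)
  step 13: ref 4 -> FAULT, evict 3, frames=[4,1] (faults so far: 7)
  step 14: ref 1 -> HIT, frames=[4,1] (faults so far: 7)
  Optimal total faults: 7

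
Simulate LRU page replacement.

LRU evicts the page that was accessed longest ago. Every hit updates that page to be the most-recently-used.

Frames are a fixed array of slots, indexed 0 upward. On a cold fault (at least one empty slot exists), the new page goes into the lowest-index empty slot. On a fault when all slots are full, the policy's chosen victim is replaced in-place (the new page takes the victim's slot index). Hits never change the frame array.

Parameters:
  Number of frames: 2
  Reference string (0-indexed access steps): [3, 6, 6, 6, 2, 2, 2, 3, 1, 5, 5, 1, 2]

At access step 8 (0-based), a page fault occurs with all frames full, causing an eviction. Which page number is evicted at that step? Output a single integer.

Answer: 2

Derivation:
Step 0: ref 3 -> FAULT, frames=[3,-]
Step 1: ref 6 -> FAULT, frames=[3,6]
Step 2: ref 6 -> HIT, frames=[3,6]
Step 3: ref 6 -> HIT, frames=[3,6]
Step 4: ref 2 -> FAULT, evict 3, frames=[2,6]
Step 5: ref 2 -> HIT, frames=[2,6]
Step 6: ref 2 -> HIT, frames=[2,6]
Step 7: ref 3 -> FAULT, evict 6, frames=[2,3]
Step 8: ref 1 -> FAULT, evict 2, frames=[1,3]
At step 8: evicted page 2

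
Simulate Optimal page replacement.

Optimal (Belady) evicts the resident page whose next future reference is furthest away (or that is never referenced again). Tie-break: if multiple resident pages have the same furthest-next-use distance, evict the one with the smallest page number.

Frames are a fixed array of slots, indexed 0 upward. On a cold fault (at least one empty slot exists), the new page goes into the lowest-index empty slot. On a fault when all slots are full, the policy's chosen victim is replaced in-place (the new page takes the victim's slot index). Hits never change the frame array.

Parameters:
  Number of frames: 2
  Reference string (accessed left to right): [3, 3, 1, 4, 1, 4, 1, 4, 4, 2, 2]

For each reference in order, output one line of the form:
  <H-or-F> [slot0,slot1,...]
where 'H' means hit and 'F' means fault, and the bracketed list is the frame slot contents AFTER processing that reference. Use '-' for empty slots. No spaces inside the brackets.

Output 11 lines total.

F [3,-]
H [3,-]
F [3,1]
F [4,1]
H [4,1]
H [4,1]
H [4,1]
H [4,1]
H [4,1]
F [4,2]
H [4,2]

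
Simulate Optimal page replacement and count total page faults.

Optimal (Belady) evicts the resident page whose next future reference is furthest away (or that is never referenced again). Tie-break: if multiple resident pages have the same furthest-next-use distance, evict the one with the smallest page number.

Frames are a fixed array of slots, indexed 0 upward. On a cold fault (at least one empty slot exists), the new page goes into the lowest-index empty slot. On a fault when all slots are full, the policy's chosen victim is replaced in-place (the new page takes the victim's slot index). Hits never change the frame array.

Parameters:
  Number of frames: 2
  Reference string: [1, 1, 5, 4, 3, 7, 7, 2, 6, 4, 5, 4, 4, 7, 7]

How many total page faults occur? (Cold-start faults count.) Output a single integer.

Step 0: ref 1 → FAULT, frames=[1,-]
Step 1: ref 1 → HIT, frames=[1,-]
Step 2: ref 5 → FAULT, frames=[1,5]
Step 3: ref 4 → FAULT (evict 1), frames=[4,5]
Step 4: ref 3 → FAULT (evict 5), frames=[4,3]
Step 5: ref 7 → FAULT (evict 3), frames=[4,7]
Step 6: ref 7 → HIT, frames=[4,7]
Step 7: ref 2 → FAULT (evict 7), frames=[4,2]
Step 8: ref 6 → FAULT (evict 2), frames=[4,6]
Step 9: ref 4 → HIT, frames=[4,6]
Step 10: ref 5 → FAULT (evict 6), frames=[4,5]
Step 11: ref 4 → HIT, frames=[4,5]
Step 12: ref 4 → HIT, frames=[4,5]
Step 13: ref 7 → FAULT (evict 4), frames=[7,5]
Step 14: ref 7 → HIT, frames=[7,5]
Total faults: 9

Answer: 9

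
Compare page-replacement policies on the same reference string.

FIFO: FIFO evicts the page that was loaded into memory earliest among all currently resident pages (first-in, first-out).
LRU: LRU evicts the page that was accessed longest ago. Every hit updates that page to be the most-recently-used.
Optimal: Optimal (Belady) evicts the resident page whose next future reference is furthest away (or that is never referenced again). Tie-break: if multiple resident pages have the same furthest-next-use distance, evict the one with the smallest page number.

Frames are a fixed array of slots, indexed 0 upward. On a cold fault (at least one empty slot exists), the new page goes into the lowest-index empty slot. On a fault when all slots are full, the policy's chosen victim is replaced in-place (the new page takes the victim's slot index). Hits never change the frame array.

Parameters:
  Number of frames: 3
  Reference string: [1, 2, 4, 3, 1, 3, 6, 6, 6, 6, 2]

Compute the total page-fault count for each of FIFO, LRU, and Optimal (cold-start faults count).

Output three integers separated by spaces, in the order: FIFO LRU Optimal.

--- FIFO ---
  step 0: ref 1 -> FAULT, frames=[1,-,-] (faults so far: 1)
  step 1: ref 2 -> FAULT, frames=[1,2,-] (faults so far: 2)
  step 2: ref 4 -> FAULT, frames=[1,2,4] (faults so far: 3)
  step 3: ref 3 -> FAULT, evict 1, frames=[3,2,4] (faults so far: 4)
  step 4: ref 1 -> FAULT, evict 2, frames=[3,1,4] (faults so far: 5)
  step 5: ref 3 -> HIT, frames=[3,1,4] (faults so far: 5)
  step 6: ref 6 -> FAULT, evict 4, frames=[3,1,6] (faults so far: 6)
  step 7: ref 6 -> HIT, frames=[3,1,6] (faults so far: 6)
  step 8: ref 6 -> HIT, frames=[3,1,6] (faults so far: 6)
  step 9: ref 6 -> HIT, frames=[3,1,6] (faults so far: 6)
  step 10: ref 2 -> FAULT, evict 3, frames=[2,1,6] (faults so far: 7)
  FIFO total faults: 7
--- LRU ---
  step 0: ref 1 -> FAULT, frames=[1,-,-] (faults so far: 1)
  step 1: ref 2 -> FAULT, frames=[1,2,-] (faults so far: 2)
  step 2: ref 4 -> FAULT, frames=[1,2,4] (faults so far: 3)
  step 3: ref 3 -> FAULT, evict 1, frames=[3,2,4] (faults so far: 4)
  step 4: ref 1 -> FAULT, evict 2, frames=[3,1,4] (faults so far: 5)
  step 5: ref 3 -> HIT, frames=[3,1,4] (faults so far: 5)
  step 6: ref 6 -> FAULT, evict 4, frames=[3,1,6] (faults so far: 6)
  step 7: ref 6 -> HIT, frames=[3,1,6] (faults so far: 6)
  step 8: ref 6 -> HIT, frames=[3,1,6] (faults so far: 6)
  step 9: ref 6 -> HIT, frames=[3,1,6] (faults so far: 6)
  step 10: ref 2 -> FAULT, evict 1, frames=[3,2,6] (faults so far: 7)
  LRU total faults: 7
--- Optimal ---
  step 0: ref 1 -> FAULT, frames=[1,-,-] (faults so far: 1)
  step 1: ref 2 -> FAULT, frames=[1,2,-] (faults so far: 2)
  step 2: ref 4 -> FAULT, frames=[1,2,4] (faults so far: 3)
  step 3: ref 3 -> FAULT, evict 4, frames=[1,2,3] (faults so far: 4)
  step 4: ref 1 -> HIT, frames=[1,2,3] (faults so far: 4)
  step 5: ref 3 -> HIT, frames=[1,2,3] (faults so far: 4)
  step 6: ref 6 -> FAULT, evict 1, frames=[6,2,3] (faults so far: 5)
  step 7: ref 6 -> HIT, frames=[6,2,3] (faults so far: 5)
  step 8: ref 6 -> HIT, frames=[6,2,3] (faults so far: 5)
  step 9: ref 6 -> HIT, frames=[6,2,3] (faults so far: 5)
  step 10: ref 2 -> HIT, frames=[6,2,3] (faults so far: 5)
  Optimal total faults: 5

Answer: 7 7 5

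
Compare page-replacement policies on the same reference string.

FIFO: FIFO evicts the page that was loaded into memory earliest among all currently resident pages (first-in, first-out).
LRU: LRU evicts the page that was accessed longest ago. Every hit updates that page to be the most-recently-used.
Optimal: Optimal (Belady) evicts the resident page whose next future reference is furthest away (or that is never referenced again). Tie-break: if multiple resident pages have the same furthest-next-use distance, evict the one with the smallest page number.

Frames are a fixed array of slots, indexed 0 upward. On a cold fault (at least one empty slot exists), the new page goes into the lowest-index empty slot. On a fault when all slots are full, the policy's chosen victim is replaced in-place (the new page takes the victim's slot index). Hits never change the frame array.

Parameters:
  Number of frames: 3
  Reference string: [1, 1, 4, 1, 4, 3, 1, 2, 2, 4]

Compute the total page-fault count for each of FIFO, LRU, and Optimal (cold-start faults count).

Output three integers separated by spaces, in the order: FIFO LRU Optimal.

Answer: 4 5 4

Derivation:
--- FIFO ---
  step 0: ref 1 -> FAULT, frames=[1,-,-] (faults so far: 1)
  step 1: ref 1 -> HIT, frames=[1,-,-] (faults so far: 1)
  step 2: ref 4 -> FAULT, frames=[1,4,-] (faults so far: 2)
  step 3: ref 1 -> HIT, frames=[1,4,-] (faults so far: 2)
  step 4: ref 4 -> HIT, frames=[1,4,-] (faults so far: 2)
  step 5: ref 3 -> FAULT, frames=[1,4,3] (faults so far: 3)
  step 6: ref 1 -> HIT, frames=[1,4,3] (faults so far: 3)
  step 7: ref 2 -> FAULT, evict 1, frames=[2,4,3] (faults so far: 4)
  step 8: ref 2 -> HIT, frames=[2,4,3] (faults so far: 4)
  step 9: ref 4 -> HIT, frames=[2,4,3] (faults so far: 4)
  FIFO total faults: 4
--- LRU ---
  step 0: ref 1 -> FAULT, frames=[1,-,-] (faults so far: 1)
  step 1: ref 1 -> HIT, frames=[1,-,-] (faults so far: 1)
  step 2: ref 4 -> FAULT, frames=[1,4,-] (faults so far: 2)
  step 3: ref 1 -> HIT, frames=[1,4,-] (faults so far: 2)
  step 4: ref 4 -> HIT, frames=[1,4,-] (faults so far: 2)
  step 5: ref 3 -> FAULT, frames=[1,4,3] (faults so far: 3)
  step 6: ref 1 -> HIT, frames=[1,4,3] (faults so far: 3)
  step 7: ref 2 -> FAULT, evict 4, frames=[1,2,3] (faults so far: 4)
  step 8: ref 2 -> HIT, frames=[1,2,3] (faults so far: 4)
  step 9: ref 4 -> FAULT, evict 3, frames=[1,2,4] (faults so far: 5)
  LRU total faults: 5
--- Optimal ---
  step 0: ref 1 -> FAULT, frames=[1,-,-] (faults so far: 1)
  step 1: ref 1 -> HIT, frames=[1,-,-] (faults so far: 1)
  step 2: ref 4 -> FAULT, frames=[1,4,-] (faults so far: 2)
  step 3: ref 1 -> HIT, frames=[1,4,-] (faults so far: 2)
  step 4: ref 4 -> HIT, frames=[1,4,-] (faults so far: 2)
  step 5: ref 3 -> FAULT, frames=[1,4,3] (faults so far: 3)
  step 6: ref 1 -> HIT, frames=[1,4,3] (faults so far: 3)
  step 7: ref 2 -> FAULT, evict 1, frames=[2,4,3] (faults so far: 4)
  step 8: ref 2 -> HIT, frames=[2,4,3] (faults so far: 4)
  step 9: ref 4 -> HIT, frames=[2,4,3] (faults so far: 4)
  Optimal total faults: 4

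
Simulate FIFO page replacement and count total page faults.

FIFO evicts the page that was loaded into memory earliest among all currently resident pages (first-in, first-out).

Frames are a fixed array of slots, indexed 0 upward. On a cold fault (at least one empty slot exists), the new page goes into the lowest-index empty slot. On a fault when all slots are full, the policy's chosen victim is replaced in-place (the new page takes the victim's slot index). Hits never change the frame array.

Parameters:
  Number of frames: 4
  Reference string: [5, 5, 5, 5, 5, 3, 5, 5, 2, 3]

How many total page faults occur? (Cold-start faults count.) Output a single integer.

Step 0: ref 5 → FAULT, frames=[5,-,-,-]
Step 1: ref 5 → HIT, frames=[5,-,-,-]
Step 2: ref 5 → HIT, frames=[5,-,-,-]
Step 3: ref 5 → HIT, frames=[5,-,-,-]
Step 4: ref 5 → HIT, frames=[5,-,-,-]
Step 5: ref 3 → FAULT, frames=[5,3,-,-]
Step 6: ref 5 → HIT, frames=[5,3,-,-]
Step 7: ref 5 → HIT, frames=[5,3,-,-]
Step 8: ref 2 → FAULT, frames=[5,3,2,-]
Step 9: ref 3 → HIT, frames=[5,3,2,-]
Total faults: 3

Answer: 3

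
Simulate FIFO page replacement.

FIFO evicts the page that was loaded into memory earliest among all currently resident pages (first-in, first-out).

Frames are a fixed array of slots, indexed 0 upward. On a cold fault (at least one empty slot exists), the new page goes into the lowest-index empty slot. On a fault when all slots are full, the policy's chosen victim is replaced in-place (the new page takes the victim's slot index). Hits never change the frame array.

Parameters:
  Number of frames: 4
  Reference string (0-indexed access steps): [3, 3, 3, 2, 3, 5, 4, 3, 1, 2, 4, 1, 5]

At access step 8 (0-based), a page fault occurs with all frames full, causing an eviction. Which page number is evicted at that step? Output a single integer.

Answer: 3

Derivation:
Step 0: ref 3 -> FAULT, frames=[3,-,-,-]
Step 1: ref 3 -> HIT, frames=[3,-,-,-]
Step 2: ref 3 -> HIT, frames=[3,-,-,-]
Step 3: ref 2 -> FAULT, frames=[3,2,-,-]
Step 4: ref 3 -> HIT, frames=[3,2,-,-]
Step 5: ref 5 -> FAULT, frames=[3,2,5,-]
Step 6: ref 4 -> FAULT, frames=[3,2,5,4]
Step 7: ref 3 -> HIT, frames=[3,2,5,4]
Step 8: ref 1 -> FAULT, evict 3, frames=[1,2,5,4]
At step 8: evicted page 3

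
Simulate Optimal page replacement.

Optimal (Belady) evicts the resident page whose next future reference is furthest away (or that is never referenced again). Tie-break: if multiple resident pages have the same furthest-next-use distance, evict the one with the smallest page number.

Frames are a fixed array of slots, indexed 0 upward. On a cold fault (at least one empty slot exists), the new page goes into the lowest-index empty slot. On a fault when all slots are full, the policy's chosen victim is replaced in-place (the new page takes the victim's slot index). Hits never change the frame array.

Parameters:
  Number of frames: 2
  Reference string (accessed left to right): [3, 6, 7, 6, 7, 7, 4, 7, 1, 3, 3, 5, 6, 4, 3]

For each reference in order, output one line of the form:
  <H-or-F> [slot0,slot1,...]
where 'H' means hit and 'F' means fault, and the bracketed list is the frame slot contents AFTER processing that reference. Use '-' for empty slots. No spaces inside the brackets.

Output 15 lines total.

F [3,-]
F [3,6]
F [7,6]
H [7,6]
H [7,6]
H [7,6]
F [7,4]
H [7,4]
F [1,4]
F [3,4]
H [3,4]
F [5,4]
F [6,4]
H [6,4]
F [6,3]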